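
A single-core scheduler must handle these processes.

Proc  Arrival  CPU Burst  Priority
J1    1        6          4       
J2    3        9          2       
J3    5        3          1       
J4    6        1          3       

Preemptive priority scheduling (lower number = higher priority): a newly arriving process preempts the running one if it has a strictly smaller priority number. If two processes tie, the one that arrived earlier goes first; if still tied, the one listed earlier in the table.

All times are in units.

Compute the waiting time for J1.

13

Gantt: | idle 0-1 | J1 1-3 | J2 3-5 | J3 5-8 | J2 8-15 | J4 15-16 | J1 16-20 |
Completion: J1=20  J2=15  J3=8  J4=16
Turnaround (C−A): J1=19  J2=12  J3=3  J4=10
Waiting(J1) = turnaround − burst = 19 − 6 = 13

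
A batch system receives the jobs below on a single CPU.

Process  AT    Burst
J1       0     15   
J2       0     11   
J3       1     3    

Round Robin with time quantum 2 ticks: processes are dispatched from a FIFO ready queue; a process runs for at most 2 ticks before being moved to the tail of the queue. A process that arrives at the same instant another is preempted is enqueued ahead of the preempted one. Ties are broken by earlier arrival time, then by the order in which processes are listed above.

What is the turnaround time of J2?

Schedule: | J1 0-2 | J2 2-4 | J3 4-6 | J1 6-8 | J2 8-10 | J3 10-11 | J1 11-13 | J2 13-15 | J1 15-17 | J2 17-19 | J1 19-21 | J2 21-23 | J1 23-25 | J2 25-26 | J1 26-29 |
Completion: J1=29  J2=26  J3=11
Turnaround(J2) = completion − arrival = 26 − 0 = 26

26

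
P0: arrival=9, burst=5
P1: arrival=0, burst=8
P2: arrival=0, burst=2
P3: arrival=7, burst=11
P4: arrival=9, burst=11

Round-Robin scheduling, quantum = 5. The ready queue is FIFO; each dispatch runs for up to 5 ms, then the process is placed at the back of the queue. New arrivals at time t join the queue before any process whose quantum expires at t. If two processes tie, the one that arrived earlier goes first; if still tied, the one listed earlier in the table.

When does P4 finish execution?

37

Schedule: | P1 0-5 | P2 5-7 | P1 7-10 | P3 10-15 | P0 15-20 | P4 20-25 | P3 25-30 | P4 30-35 | P3 35-36 | P4 36-37 |
Completion: P0=20  P1=10  P2=7  P3=36  P4=37
Turnaround (C−A): P0=11  P1=10  P2=7  P3=29  P4=28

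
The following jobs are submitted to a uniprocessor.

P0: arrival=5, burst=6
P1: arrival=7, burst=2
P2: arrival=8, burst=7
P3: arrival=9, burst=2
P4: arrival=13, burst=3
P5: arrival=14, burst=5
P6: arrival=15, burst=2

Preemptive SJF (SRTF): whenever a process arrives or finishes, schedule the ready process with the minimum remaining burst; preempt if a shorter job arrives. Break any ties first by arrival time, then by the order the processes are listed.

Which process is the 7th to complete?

P2

Schedule: | idle 0-5 | P0 5-7 | P1 7-9 | P3 9-11 | P0 11-15 | P6 15-17 | P4 17-20 | P5 20-25 | P2 25-32 |
Completion: P0=15  P1=9  P2=32  P3=11  P4=20  P5=25  P6=17
Finish order: P1 → P3 → P0 → P6 → P4 → P5 → P2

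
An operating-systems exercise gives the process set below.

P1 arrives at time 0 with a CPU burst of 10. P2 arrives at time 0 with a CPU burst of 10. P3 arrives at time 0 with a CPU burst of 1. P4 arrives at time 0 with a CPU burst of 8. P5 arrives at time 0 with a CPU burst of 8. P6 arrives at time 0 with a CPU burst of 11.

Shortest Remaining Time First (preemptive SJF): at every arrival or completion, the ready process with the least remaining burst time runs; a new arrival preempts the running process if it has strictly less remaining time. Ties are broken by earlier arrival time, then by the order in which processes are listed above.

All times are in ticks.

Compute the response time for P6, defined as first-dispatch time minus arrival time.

Timeline: | P3 0-1 | P4 1-9 | P5 9-17 | P1 17-27 | P2 27-37 | P6 37-48 |
Completion: P1=27  P2=37  P3=1  P4=9  P5=17  P6=48
Turnaround (C−A): P1=27  P2=37  P3=1  P4=9  P5=17  P6=48
Response(P6) = first start − arrival = 37 − 0 = 37

37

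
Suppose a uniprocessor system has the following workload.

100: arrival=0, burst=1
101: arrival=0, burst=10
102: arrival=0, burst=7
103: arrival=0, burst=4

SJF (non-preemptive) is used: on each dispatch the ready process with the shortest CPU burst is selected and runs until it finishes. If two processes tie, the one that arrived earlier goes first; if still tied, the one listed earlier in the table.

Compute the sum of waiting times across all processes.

Gantt: | 100 0-1 | 103 1-5 | 102 5-12 | 101 12-22 |
Completion: 100=1  101=22  102=12  103=5
Turnaround (C−A): 100=1  101=22  102=12  103=5
Waiting = turnaround − burst: 100=0, 101=12, 102=5, 103=1
Total waiting = 0 + 12 + 5 + 1 = 18

18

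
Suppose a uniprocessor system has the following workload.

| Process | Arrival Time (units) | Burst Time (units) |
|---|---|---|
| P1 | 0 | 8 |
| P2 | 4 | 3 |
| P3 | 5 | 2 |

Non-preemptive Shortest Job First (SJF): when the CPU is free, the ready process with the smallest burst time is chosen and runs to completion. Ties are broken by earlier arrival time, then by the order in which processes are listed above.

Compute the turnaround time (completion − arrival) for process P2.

9

Timeline: | P1 0-8 | P3 8-10 | P2 10-13 |
Completion: P1=8  P2=13  P3=10
Turnaround (C−A): P1=8  P2=9  P3=5
Turnaround(P2) = completion − arrival = 13 − 4 = 9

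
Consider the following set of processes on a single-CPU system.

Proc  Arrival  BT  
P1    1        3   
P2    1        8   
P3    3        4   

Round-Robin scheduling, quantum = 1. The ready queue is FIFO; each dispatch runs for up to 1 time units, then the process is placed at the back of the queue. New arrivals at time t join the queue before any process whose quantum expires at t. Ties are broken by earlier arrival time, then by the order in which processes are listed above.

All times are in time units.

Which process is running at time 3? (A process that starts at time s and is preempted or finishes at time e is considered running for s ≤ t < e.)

Timeline: | idle 0-1 | P1 1-2 | P2 2-3 | P1 3-4 | P3 4-5 | P2 5-6 | P1 6-7 | P3 7-8 | P2 8-9 | P3 9-10 | P2 10-11 | P3 11-12 | P2 12-16 |
Completion: P1=7  P2=16  P3=12
Turnaround (C−A): P1=6  P2=15  P3=9

P1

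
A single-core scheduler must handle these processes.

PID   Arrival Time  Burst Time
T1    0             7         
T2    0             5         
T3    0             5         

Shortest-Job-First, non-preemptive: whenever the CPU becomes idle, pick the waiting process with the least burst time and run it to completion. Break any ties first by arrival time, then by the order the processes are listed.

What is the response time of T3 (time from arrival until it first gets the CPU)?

Timeline: | T2 0-5 | T3 5-10 | T1 10-17 |
Completion: T1=17  T2=5  T3=10
Turnaround (C−A): T1=17  T2=5  T3=10
Response(T3) = first start − arrival = 5 − 0 = 5

5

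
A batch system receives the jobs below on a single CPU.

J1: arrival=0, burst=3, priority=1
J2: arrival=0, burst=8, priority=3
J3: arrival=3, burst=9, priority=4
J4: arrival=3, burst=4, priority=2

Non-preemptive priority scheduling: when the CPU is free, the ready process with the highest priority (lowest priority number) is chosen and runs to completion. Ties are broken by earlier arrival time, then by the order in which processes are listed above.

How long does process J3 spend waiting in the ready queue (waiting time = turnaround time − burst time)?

Gantt: | J1 0-3 | J4 3-7 | J2 7-15 | J3 15-24 |
Completion: J1=3  J2=15  J3=24  J4=7
Waiting(J3) = turnaround − burst = 21 − 9 = 12

12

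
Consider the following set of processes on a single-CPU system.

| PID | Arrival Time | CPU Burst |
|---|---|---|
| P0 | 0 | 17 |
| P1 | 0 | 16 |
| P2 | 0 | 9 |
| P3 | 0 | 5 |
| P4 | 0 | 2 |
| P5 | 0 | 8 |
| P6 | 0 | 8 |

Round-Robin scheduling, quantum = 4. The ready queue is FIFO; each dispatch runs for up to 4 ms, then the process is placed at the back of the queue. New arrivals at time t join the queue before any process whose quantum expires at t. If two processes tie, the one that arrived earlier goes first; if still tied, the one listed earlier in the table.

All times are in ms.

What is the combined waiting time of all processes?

267

Gantt: | P0 0-4 | P1 4-8 | P2 8-12 | P3 12-16 | P4 16-18 | P5 18-22 | P6 22-26 | P0 26-30 | P1 30-34 | P2 34-38 | P3 38-39 | P5 39-43 | P6 43-47 | P0 47-51 | P1 51-55 | P2 55-56 | P0 56-60 | P1 60-64 | P0 64-65 |
Completion: P0=65  P1=64  P2=56  P3=39  P4=18  P5=43  P6=47
Waiting = turnaround − burst: P0=48, P1=48, P2=47, P3=34, P4=16, P5=35, P6=39
Total waiting = 48 + 48 + 47 + 34 + 16 + 35 + 39 = 267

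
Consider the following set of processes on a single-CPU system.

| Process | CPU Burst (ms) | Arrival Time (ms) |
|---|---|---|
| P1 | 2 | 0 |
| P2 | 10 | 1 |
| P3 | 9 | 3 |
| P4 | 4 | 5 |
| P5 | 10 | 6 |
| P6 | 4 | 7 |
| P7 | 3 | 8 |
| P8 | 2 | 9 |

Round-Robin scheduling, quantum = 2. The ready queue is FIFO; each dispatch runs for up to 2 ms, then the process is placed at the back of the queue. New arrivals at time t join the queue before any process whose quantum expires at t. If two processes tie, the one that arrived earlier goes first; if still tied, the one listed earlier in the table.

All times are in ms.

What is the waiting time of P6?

19

Schedule: | P1 0-2 | P2 2-4 | P3 4-6 | P2 6-8 | P4 8-10 | P5 10-12 | P3 12-14 | P6 14-16 | P7 16-18 | P2 18-20 | P8 20-22 | P4 22-24 | P5 24-26 | P3 26-28 | P6 28-30 | P7 30-31 | P2 31-33 | P5 33-35 | P3 35-37 | P2 37-39 | P5 39-41 | P3 41-42 | P5 42-44 |
Completion: P1=2  P2=39  P3=42  P4=24  P5=44  P6=30  P7=31  P8=22
Turnaround (C−A): P1=2  P2=38  P3=39  P4=19  P5=38  P6=23  P7=23  P8=13
Waiting(P6) = turnaround − burst = 23 − 4 = 19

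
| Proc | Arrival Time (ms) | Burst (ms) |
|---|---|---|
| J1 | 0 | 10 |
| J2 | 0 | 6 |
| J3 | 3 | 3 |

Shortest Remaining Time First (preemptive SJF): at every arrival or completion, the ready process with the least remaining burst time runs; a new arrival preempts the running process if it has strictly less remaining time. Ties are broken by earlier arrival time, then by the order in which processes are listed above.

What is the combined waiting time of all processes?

12

Schedule: | J2 0-6 | J3 6-9 | J1 9-19 |
Completion: J1=19  J2=6  J3=9
Waiting = turnaround − burst: J1=9, J2=0, J3=3
Total waiting = 9 + 0 + 3 = 12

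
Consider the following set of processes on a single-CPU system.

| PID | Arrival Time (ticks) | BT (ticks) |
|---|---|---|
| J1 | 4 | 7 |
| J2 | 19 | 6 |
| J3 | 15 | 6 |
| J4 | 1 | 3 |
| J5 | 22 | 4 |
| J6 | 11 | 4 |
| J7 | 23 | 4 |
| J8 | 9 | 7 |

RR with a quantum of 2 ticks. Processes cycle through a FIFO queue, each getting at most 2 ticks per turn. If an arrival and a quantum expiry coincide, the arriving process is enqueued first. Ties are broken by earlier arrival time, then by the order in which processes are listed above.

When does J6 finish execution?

21

Timeline: | idle 0-1 | J4 1-4 | J1 4-10 | J8 10-12 | J1 12-13 | J6 13-15 | J8 15-17 | J3 17-19 | J6 19-21 | J8 21-23 | J2 23-25 | J3 25-27 | J5 27-29 | J7 29-31 | J8 31-32 | J2 32-34 | J3 34-36 | J5 36-38 | J7 38-40 | J2 40-42 |
Completion: J1=13  J2=42  J3=36  J4=4  J5=38  J6=21  J7=40  J8=32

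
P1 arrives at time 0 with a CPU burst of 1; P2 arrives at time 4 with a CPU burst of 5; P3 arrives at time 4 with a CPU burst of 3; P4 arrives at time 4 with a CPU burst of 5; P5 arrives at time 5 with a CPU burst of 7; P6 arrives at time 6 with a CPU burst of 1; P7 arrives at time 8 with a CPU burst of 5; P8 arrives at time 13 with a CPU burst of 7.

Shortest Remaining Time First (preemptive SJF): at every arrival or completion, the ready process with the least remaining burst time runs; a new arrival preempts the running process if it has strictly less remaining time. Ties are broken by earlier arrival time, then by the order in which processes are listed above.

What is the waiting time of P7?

Timeline: | P1 0-1 | idle 1-4 | P3 4-7 | P6 7-8 | P2 8-13 | P4 13-18 | P7 18-23 | P5 23-30 | P8 30-37 |
Completion: P1=1  P2=13  P3=7  P4=18  P5=30  P6=8  P7=23  P8=37
Waiting(P7) = turnaround − burst = 15 − 5 = 10

10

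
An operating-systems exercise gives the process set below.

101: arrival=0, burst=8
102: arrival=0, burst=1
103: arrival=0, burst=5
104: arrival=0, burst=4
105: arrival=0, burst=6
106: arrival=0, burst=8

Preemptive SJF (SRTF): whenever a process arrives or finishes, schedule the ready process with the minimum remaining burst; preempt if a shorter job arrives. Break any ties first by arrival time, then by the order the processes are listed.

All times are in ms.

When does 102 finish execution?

1

Gantt: | 102 0-1 | 104 1-5 | 103 5-10 | 105 10-16 | 101 16-24 | 106 24-32 |
Completion: 101=24  102=1  103=10  104=5  105=16  106=32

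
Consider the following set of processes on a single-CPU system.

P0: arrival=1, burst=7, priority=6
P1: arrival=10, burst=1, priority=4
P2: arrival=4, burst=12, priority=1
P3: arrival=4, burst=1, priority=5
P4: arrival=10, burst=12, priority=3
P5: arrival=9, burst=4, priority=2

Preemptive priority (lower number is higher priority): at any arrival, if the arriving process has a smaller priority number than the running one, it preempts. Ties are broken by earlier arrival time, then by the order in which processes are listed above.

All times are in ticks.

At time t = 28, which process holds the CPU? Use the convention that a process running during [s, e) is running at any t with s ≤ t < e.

P4

Timeline: | idle 0-1 | P0 1-4 | P2 4-16 | P5 16-20 | P4 20-32 | P1 32-33 | P3 33-34 | P0 34-38 |
Completion: P0=38  P1=33  P2=16  P3=34  P4=32  P5=20
Turnaround (C−A): P0=37  P1=23  P2=12  P3=30  P4=22  P5=11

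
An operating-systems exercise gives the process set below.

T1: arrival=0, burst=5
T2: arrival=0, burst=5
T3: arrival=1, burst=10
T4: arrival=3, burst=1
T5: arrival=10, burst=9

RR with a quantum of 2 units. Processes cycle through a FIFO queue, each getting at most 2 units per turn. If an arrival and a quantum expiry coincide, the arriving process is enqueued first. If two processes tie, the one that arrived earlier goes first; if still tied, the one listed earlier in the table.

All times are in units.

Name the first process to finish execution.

T4

Gantt: | T1 0-2 | T2 2-4 | T3 4-6 | T1 6-8 | T4 8-9 | T2 9-11 | T3 11-13 | T1 13-14 | T5 14-16 | T2 16-17 | T3 17-19 | T5 19-21 | T3 21-23 | T5 23-25 | T3 25-27 | T5 27-30 |
Completion: T1=14  T2=17  T3=27  T4=9  T5=30
Turnaround (C−A): T1=14  T2=17  T3=26  T4=6  T5=20
Finish order: T4 → T1 → T2 → T3 → T5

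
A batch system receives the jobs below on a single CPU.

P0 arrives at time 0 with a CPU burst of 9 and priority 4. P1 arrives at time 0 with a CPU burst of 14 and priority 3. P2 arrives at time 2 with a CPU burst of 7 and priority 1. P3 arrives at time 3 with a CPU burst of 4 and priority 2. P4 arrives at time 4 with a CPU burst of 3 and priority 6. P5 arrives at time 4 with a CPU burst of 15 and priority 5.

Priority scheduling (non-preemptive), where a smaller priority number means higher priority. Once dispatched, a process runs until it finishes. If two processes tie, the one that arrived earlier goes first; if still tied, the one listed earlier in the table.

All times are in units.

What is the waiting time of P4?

45

Schedule: | P1 0-14 | P2 14-21 | P3 21-25 | P0 25-34 | P5 34-49 | P4 49-52 |
Completion: P0=34  P1=14  P2=21  P3=25  P4=52  P5=49
Turnaround (C−A): P0=34  P1=14  P2=19  P3=22  P4=48  P5=45
Waiting(P4) = turnaround − burst = 48 − 3 = 45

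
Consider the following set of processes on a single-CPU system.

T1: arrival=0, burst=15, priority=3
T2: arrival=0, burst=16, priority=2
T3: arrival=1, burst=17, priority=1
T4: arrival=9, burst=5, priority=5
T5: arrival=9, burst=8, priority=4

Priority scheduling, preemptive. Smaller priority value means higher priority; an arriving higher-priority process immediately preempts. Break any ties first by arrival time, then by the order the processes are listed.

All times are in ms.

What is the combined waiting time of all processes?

Timeline: | T2 0-1 | T3 1-18 | T2 18-33 | T1 33-48 | T5 48-56 | T4 56-61 |
Completion: T1=48  T2=33  T3=18  T4=61  T5=56
Turnaround (C−A): T1=48  T2=33  T3=17  T4=52  T5=47
Waiting = turnaround − burst: T1=33, T2=17, T3=0, T4=47, T5=39
Total waiting = 33 + 17 + 0 + 47 + 39 = 136

136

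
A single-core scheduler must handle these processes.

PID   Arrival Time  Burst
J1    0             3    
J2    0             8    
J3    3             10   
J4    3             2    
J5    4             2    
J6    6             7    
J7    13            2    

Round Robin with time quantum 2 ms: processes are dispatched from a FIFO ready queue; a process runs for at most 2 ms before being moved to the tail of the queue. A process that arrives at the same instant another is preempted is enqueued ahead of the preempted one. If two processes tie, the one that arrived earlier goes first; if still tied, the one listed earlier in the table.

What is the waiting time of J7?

4

Timeline: | J1 0-2 | J2 2-4 | J1 4-5 | J3 5-7 | J4 7-9 | J5 9-11 | J2 11-13 | J6 13-15 | J3 15-17 | J7 17-19 | J2 19-21 | J6 21-23 | J3 23-25 | J2 25-27 | J6 27-29 | J3 29-31 | J6 31-32 | J3 32-34 |
Completion: J1=5  J2=27  J3=34  J4=9  J5=11  J6=32  J7=19
Turnaround (C−A): J1=5  J2=27  J3=31  J4=6  J5=7  J6=26  J7=6
Waiting(J7) = turnaround − burst = 6 − 2 = 4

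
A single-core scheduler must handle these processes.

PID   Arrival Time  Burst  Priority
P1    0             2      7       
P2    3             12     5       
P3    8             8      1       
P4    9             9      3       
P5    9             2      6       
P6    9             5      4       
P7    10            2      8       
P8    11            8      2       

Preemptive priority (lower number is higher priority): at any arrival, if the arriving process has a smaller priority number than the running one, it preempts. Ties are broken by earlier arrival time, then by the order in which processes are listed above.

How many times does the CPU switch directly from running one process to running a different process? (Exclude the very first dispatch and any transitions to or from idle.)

7

Timeline: | P1 0-2 | idle 2-3 | P2 3-8 | P3 8-16 | P8 16-24 | P4 24-33 | P6 33-38 | P2 38-45 | P5 45-47 | P7 47-49 |
Completion: P1=2  P2=45  P3=16  P4=33  P5=47  P6=38  P7=49  P8=24
Turnaround (C−A): P1=2  P2=42  P3=8  P4=24  P5=38  P6=29  P7=39  P8=13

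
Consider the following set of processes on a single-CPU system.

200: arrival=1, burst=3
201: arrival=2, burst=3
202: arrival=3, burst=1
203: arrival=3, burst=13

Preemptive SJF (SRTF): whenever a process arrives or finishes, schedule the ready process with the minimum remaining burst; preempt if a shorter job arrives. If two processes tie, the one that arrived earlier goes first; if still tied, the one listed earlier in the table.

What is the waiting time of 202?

1

Schedule: | idle 0-1 | 200 1-4 | 202 4-5 | 201 5-8 | 203 8-21 |
Completion: 200=4  201=8  202=5  203=21
Turnaround (C−A): 200=3  201=6  202=2  203=18
Waiting(202) = turnaround − burst = 2 − 1 = 1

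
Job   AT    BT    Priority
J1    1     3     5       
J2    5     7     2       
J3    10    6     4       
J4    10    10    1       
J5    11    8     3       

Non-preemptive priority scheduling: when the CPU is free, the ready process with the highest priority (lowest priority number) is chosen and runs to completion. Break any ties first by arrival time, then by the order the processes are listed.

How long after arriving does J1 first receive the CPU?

Schedule: | idle 0-1 | J1 1-4 | idle 4-5 | J2 5-12 | J4 12-22 | J5 22-30 | J3 30-36 |
Completion: J1=4  J2=12  J3=36  J4=22  J5=30
Turnaround (C−A): J1=3  J2=7  J3=26  J4=12  J5=19
Response(J1) = first start − arrival = 1 − 1 = 0

0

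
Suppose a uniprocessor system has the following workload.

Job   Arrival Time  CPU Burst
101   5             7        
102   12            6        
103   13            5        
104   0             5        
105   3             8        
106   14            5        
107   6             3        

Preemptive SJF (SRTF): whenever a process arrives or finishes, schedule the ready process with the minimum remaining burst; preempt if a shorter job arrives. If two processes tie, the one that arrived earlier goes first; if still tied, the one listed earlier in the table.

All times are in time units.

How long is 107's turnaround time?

3

Gantt: | 104 0-5 | 101 5-6 | 107 6-9 | 101 9-15 | 103 15-20 | 106 20-25 | 102 25-31 | 105 31-39 |
Completion: 101=15  102=31  103=20  104=5  105=39  106=25  107=9
Turnaround (C−A): 101=10  102=19  103=7  104=5  105=36  106=11  107=3
Turnaround(107) = completion − arrival = 9 − 6 = 3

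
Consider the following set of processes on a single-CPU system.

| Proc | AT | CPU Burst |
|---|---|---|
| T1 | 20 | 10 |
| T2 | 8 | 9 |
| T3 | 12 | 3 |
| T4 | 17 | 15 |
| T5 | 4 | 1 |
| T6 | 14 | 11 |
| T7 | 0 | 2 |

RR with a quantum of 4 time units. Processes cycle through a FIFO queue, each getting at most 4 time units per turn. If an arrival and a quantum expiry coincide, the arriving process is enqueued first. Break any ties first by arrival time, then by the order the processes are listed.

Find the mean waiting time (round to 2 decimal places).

11.43

Timeline: | T7 0-2 | idle 2-4 | T5 4-5 | idle 5-8 | T2 8-12 | T3 12-15 | T2 15-19 | T6 19-23 | T4 23-27 | T2 27-28 | T1 28-32 | T6 32-36 | T4 36-40 | T1 40-44 | T6 44-47 | T4 47-51 | T1 51-53 | T4 53-56 |
Completion: T1=53  T2=28  T3=15  T4=56  T5=5  T6=47  T7=2
Turnaround (C−A): T1=33  T2=20  T3=3  T4=39  T5=1  T6=33  T7=2
Waiting times: T1=23, T2=11, T3=0, T4=24, T5=0, T6=22, T7=0
Average waiting = (23+11+0+24+0+22+0) / 7 = 80/7 = 11.43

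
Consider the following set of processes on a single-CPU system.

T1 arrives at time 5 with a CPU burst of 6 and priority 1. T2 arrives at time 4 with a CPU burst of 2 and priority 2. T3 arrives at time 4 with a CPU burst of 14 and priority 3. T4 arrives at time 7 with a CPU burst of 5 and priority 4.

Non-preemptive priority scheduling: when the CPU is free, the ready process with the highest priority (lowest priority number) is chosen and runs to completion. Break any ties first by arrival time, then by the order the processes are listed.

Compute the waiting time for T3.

8

Timeline: | idle 0-4 | T2 4-6 | T1 6-12 | T3 12-26 | T4 26-31 |
Completion: T1=12  T2=6  T3=26  T4=31
Turnaround (C−A): T1=7  T2=2  T3=22  T4=24
Waiting(T3) = turnaround − burst = 22 − 14 = 8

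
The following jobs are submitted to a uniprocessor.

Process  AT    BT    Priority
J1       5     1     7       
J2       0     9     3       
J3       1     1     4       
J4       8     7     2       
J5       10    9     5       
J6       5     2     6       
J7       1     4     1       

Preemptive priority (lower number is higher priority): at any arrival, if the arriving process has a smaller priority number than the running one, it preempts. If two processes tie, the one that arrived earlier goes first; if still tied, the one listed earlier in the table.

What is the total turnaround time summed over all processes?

Timeline: | J2 0-1 | J7 1-5 | J2 5-8 | J4 8-15 | J2 15-20 | J3 20-21 | J5 21-30 | J6 30-32 | J1 32-33 |
Completion: J1=33  J2=20  J3=21  J4=15  J5=30  J6=32  J7=5
Turnaround (C−A): J1=28  J2=20  J3=20  J4=7  J5=20  J6=27  J7=4
Turnaround = completion − arrival: J1=28, J2=20, J3=20, J4=7, J5=20, J6=27, J7=4
Total turnaround = 28 + 20 + 20 + 7 + 20 + 27 + 4 = 126

126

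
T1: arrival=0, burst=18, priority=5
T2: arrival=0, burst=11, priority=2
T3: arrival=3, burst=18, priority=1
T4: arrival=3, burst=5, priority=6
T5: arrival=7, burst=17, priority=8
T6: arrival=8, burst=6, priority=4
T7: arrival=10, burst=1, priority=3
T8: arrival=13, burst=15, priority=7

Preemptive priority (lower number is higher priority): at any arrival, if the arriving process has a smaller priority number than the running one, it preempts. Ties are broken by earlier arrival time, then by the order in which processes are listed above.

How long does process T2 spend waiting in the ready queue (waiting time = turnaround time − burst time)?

18

Gantt: | T2 0-3 | T3 3-21 | T2 21-29 | T7 29-30 | T6 30-36 | T1 36-54 | T4 54-59 | T8 59-74 | T5 74-91 |
Completion: T1=54  T2=29  T3=21  T4=59  T5=91  T6=36  T7=30  T8=74
Turnaround (C−A): T1=54  T2=29  T3=18  T4=56  T5=84  T6=28  T7=20  T8=61
Waiting(T2) = turnaround − burst = 29 − 11 = 18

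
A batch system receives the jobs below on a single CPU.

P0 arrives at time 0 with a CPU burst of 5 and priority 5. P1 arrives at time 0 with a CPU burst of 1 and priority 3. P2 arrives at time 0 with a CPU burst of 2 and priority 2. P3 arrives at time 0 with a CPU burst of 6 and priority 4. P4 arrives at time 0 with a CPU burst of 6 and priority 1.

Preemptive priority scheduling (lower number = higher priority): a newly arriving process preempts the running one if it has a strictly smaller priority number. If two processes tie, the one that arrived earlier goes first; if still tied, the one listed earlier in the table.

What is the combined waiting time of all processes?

Timeline: | P4 0-6 | P2 6-8 | P1 8-9 | P3 9-15 | P0 15-20 |
Completion: P0=20  P1=9  P2=8  P3=15  P4=6
Turnaround (C−A): P0=20  P1=9  P2=8  P3=15  P4=6
Waiting = turnaround − burst: P0=15, P1=8, P2=6, P3=9, P4=0
Total waiting = 15 + 8 + 6 + 9 + 0 = 38

38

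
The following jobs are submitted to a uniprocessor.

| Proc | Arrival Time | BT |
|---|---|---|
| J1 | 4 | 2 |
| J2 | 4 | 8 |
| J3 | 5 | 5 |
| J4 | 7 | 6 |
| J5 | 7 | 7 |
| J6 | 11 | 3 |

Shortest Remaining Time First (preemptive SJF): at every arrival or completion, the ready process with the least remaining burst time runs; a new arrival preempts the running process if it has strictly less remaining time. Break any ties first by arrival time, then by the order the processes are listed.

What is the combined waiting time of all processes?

Timeline: | idle 0-4 | J1 4-6 | J3 6-11 | J6 11-14 | J4 14-20 | J5 20-27 | J2 27-35 |
Completion: J1=6  J2=35  J3=11  J4=20  J5=27  J6=14
Turnaround (C−A): J1=2  J2=31  J3=6  J4=13  J5=20  J6=3
Waiting = turnaround − burst: J1=0, J2=23, J3=1, J4=7, J5=13, J6=0
Total waiting = 0 + 23 + 1 + 7 + 13 + 0 = 44

44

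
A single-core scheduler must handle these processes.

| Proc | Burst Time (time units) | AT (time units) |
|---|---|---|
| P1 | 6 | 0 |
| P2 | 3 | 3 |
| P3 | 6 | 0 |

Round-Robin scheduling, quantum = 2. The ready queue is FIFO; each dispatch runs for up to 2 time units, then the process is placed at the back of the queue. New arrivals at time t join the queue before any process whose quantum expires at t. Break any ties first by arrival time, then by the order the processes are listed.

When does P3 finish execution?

15

Timeline: | P1 0-2 | P3 2-4 | P1 4-6 | P2 6-8 | P3 8-10 | P1 10-12 | P2 12-13 | P3 13-15 |
Completion: P1=12  P2=13  P3=15
Turnaround (C−A): P1=12  P2=10  P3=15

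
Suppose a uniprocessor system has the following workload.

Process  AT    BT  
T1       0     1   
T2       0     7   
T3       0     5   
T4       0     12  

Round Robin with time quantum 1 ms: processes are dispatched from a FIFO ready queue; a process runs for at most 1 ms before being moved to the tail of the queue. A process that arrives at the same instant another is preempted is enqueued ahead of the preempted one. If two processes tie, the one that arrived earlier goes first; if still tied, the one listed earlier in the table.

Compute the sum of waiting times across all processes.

Timeline: | T1 0-1 | T2 1-2 | T3 2-3 | T4 3-4 | T2 4-5 | T3 5-6 | T4 6-7 | T2 7-8 | T3 8-9 | T4 9-10 | T2 10-11 | T3 11-12 | T4 12-13 | T2 13-14 | T3 14-15 | T4 15-16 | T2 16-17 | T4 17-18 | T2 18-19 | T4 19-25 |
Completion: T1=1  T2=19  T3=15  T4=25
Turnaround (C−A): T1=1  T2=19  T3=15  T4=25
Waiting = turnaround − burst: T1=0, T2=12, T3=10, T4=13
Total waiting = 0 + 12 + 10 + 13 = 35

35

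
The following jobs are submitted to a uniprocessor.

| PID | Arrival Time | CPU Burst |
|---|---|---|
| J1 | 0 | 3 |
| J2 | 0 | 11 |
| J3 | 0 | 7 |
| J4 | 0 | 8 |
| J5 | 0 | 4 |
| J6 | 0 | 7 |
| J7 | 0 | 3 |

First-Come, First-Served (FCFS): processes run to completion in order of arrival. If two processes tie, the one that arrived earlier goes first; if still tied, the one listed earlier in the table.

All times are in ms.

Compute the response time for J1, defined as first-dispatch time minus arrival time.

0

Gantt: | J1 0-3 | J2 3-14 | J3 14-21 | J4 21-29 | J5 29-33 | J6 33-40 | J7 40-43 |
Completion: J1=3  J2=14  J3=21  J4=29  J5=33  J6=40  J7=43
Turnaround (C−A): J1=3  J2=14  J3=21  J4=29  J5=33  J6=40  J7=43
Response(J1) = first start − arrival = 0 − 0 = 0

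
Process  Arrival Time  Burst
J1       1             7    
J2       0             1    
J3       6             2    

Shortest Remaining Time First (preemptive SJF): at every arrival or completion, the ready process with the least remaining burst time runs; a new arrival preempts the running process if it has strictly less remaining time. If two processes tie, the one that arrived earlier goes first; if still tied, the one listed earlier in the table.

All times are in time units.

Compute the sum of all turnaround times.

Timeline: | J2 0-1 | J1 1-8 | J3 8-10 |
Completion: J1=8  J2=1  J3=10
Turnaround = completion − arrival: J1=7, J2=1, J3=4
Total turnaround = 7 + 1 + 4 = 12

12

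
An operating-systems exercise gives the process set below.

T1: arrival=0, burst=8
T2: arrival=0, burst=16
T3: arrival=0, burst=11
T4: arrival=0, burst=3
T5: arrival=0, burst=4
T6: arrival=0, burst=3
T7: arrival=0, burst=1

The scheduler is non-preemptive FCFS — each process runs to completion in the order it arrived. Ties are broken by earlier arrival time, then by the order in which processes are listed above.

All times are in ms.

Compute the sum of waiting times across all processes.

192

Timeline: | T1 0-8 | T2 8-24 | T3 24-35 | T4 35-38 | T5 38-42 | T6 42-45 | T7 45-46 |
Completion: T1=8  T2=24  T3=35  T4=38  T5=42  T6=45  T7=46
Waiting = turnaround − burst: T1=0, T2=8, T3=24, T4=35, T5=38, T6=42, T7=45
Total waiting = 0 + 8 + 24 + 35 + 38 + 42 + 45 = 192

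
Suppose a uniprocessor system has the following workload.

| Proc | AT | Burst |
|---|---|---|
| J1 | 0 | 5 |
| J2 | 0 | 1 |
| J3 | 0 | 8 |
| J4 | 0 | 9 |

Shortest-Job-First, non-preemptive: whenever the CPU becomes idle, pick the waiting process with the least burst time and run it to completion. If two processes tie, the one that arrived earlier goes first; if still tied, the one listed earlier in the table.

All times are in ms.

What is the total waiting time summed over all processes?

21

Schedule: | J2 0-1 | J1 1-6 | J3 6-14 | J4 14-23 |
Completion: J1=6  J2=1  J3=14  J4=23
Waiting = turnaround − burst: J1=1, J2=0, J3=6, J4=14
Total waiting = 1 + 0 + 6 + 14 = 21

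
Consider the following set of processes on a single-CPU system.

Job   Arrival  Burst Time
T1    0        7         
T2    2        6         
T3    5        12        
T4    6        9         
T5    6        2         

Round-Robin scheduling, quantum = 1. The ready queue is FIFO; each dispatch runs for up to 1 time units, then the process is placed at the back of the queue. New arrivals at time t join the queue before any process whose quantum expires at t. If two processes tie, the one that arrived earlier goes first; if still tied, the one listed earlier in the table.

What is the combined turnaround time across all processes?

107

Schedule: | T1 0-2 | T2 2-3 | T1 3-4 | T2 4-5 | T1 5-6 | T3 6-7 | T2 7-8 | T4 8-9 | T5 9-10 | T1 10-11 | T3 11-12 | T2 12-13 | T4 13-14 | T5 14-15 | T1 15-16 | T3 16-17 | T2 17-18 | T4 18-19 | T1 19-20 | T3 20-21 | T2 21-22 | T4 22-23 | T3 23-24 | T4 24-25 | T3 25-26 | T4 26-27 | T3 27-28 | T4 28-29 | T3 29-30 | T4 30-31 | T3 31-32 | T4 32-33 | T3 33-36 |
Completion: T1=20  T2=22  T3=36  T4=33  T5=15
Turnaround (C−A): T1=20  T2=20  T3=31  T4=27  T5=9
Turnaround = completion − arrival: T1=20, T2=20, T3=31, T4=27, T5=9
Total turnaround = 20 + 20 + 31 + 27 + 9 = 107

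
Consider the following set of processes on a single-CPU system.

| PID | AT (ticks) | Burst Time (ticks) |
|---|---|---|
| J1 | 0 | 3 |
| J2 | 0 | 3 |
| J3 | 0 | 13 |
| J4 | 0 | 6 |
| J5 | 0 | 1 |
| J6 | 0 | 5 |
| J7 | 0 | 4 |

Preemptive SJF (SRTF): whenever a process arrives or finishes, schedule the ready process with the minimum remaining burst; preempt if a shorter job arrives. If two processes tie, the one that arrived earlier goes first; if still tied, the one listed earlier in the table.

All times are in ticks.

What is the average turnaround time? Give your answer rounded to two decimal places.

13.71

Timeline: | J5 0-1 | J1 1-4 | J2 4-7 | J7 7-11 | J6 11-16 | J4 16-22 | J3 22-35 |
Completion: J1=4  J2=7  J3=35  J4=22  J5=1  J6=16  J7=11
Turnaround (C−A): J1=4  J2=7  J3=35  J4=22  J5=1  J6=16  J7=11
Turnaround times: J1=4, J2=7, J3=35, J4=22, J5=1, J6=16, J7=11
Average turnaround = (4+7+35+22+1+16+11) / 7 = 96/7 = 13.71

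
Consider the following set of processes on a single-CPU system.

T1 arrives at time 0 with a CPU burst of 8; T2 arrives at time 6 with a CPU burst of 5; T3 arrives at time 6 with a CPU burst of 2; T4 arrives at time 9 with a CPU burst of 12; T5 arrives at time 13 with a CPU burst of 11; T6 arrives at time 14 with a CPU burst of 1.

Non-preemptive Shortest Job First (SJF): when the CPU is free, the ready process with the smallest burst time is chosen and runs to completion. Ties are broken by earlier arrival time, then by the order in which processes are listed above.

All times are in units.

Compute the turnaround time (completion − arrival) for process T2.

9

Gantt: | T1 0-8 | T3 8-10 | T2 10-15 | T6 15-16 | T5 16-27 | T4 27-39 |
Completion: T1=8  T2=15  T3=10  T4=39  T5=27  T6=16
Turnaround(T2) = completion − arrival = 15 − 6 = 9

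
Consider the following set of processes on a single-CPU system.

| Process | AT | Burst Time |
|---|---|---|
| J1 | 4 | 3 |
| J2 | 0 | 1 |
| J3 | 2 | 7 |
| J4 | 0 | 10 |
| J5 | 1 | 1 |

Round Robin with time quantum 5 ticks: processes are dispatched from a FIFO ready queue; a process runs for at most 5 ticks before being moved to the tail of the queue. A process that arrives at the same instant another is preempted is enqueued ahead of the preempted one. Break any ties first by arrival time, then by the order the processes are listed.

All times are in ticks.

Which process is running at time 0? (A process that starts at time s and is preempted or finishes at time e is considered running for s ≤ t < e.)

J2

Schedule: | J2 0-1 | J4 1-6 | J5 6-7 | J3 7-12 | J1 12-15 | J4 15-20 | J3 20-22 |
Completion: J1=15  J2=1  J3=22  J4=20  J5=7
Turnaround (C−A): J1=11  J2=1  J3=20  J4=20  J5=6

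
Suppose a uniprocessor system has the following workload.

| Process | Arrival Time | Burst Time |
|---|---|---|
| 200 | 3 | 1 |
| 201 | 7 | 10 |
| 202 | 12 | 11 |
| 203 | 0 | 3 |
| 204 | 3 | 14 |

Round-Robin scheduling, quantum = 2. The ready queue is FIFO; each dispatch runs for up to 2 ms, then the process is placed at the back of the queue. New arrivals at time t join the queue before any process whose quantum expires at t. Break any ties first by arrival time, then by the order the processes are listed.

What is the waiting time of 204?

Gantt: | 203 0-3 | 200 3-4 | 204 4-8 | 201 8-10 | 204 10-12 | 201 12-14 | 202 14-16 | 204 16-18 | 201 18-20 | 202 20-22 | 204 22-24 | 201 24-26 | 202 26-28 | 204 28-30 | 201 30-32 | 202 32-34 | 204 34-36 | 202 36-39 |
Completion: 200=4  201=32  202=39  203=3  204=36
Turnaround (C−A): 200=1  201=25  202=27  203=3  204=33
Waiting(204) = turnaround − burst = 33 − 14 = 19

19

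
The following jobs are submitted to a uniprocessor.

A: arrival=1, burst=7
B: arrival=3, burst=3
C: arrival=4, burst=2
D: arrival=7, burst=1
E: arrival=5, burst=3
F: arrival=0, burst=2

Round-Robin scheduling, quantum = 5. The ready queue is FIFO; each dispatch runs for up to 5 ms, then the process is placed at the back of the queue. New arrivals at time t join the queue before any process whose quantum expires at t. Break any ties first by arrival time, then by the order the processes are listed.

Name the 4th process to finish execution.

E

Timeline: | F 0-2 | A 2-7 | B 7-10 | C 10-12 | E 12-15 | D 15-16 | A 16-18 |
Completion: A=18  B=10  C=12  D=16  E=15  F=2
Turnaround (C−A): A=17  B=7  C=8  D=9  E=10  F=2
Finish order: F → B → C → E → D → A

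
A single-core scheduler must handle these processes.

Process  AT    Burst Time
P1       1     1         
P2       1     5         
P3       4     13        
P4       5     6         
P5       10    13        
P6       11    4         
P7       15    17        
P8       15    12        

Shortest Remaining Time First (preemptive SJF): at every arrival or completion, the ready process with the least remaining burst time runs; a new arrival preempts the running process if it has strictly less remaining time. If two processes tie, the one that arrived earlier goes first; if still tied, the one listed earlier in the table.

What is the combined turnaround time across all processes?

175

Schedule: | idle 0-1 | P1 1-2 | P2 2-7 | P4 7-13 | P6 13-17 | P8 17-29 | P3 29-42 | P5 42-55 | P7 55-72 |
Completion: P1=2  P2=7  P3=42  P4=13  P5=55  P6=17  P7=72  P8=29
Turnaround (C−A): P1=1  P2=6  P3=38  P4=8  P5=45  P6=6  P7=57  P8=14
Turnaround = completion − arrival: P1=1, P2=6, P3=38, P4=8, P5=45, P6=6, P7=57, P8=14
Total turnaround = 1 + 6 + 38 + 8 + 45 + 6 + 57 + 14 = 175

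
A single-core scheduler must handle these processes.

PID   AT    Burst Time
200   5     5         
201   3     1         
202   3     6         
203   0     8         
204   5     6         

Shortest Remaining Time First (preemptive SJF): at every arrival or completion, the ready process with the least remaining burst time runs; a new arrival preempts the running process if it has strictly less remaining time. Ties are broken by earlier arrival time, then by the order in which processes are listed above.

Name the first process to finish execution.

201

Timeline: | 203 0-3 | 201 3-4 | 203 4-9 | 200 9-14 | 202 14-20 | 204 20-26 |
Completion: 200=14  201=4  202=20  203=9  204=26
Finish order: 201 → 203 → 200 → 202 → 204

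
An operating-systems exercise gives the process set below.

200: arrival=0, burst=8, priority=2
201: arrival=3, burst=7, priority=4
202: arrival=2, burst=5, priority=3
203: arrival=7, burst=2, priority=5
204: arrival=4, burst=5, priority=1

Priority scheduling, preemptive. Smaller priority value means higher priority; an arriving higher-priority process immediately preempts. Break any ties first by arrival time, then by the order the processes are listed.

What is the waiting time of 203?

Timeline: | 200 0-4 | 204 4-9 | 200 9-13 | 202 13-18 | 201 18-25 | 203 25-27 |
Completion: 200=13  201=25  202=18  203=27  204=9
Waiting(203) = turnaround − burst = 20 − 2 = 18

18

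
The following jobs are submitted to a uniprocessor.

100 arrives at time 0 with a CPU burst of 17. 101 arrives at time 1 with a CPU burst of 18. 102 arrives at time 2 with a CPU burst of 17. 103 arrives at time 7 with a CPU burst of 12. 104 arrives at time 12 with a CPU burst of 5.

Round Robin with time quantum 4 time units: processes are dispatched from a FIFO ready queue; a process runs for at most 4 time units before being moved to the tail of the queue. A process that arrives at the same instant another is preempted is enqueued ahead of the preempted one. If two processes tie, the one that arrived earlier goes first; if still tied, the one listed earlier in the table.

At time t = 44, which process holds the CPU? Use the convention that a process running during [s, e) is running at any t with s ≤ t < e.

Gantt: | 100 0-4 | 101 4-8 | 102 8-12 | 100 12-16 | 103 16-20 | 101 20-24 | 104 24-28 | 102 28-32 | 100 32-36 | 103 36-40 | 101 40-44 | 104 44-45 | 102 45-49 | 100 49-53 | 103 53-57 | 101 57-61 | 102 61-65 | 100 65-66 | 101 66-68 | 102 68-69 |
Completion: 100=66  101=68  102=69  103=57  104=45
Turnaround (C−A): 100=66  101=67  102=67  103=50  104=33

104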